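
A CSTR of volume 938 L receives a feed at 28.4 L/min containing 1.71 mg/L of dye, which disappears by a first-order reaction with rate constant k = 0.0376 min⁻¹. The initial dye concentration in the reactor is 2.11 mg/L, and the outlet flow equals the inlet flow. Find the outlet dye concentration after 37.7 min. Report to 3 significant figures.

0.867 mg/L

Accumulation = in − out − consumed: V dC/dt = Q C_in − Q C − k V C.
dC/dt = (Q/V) C_in − (Q/V + k) C; effective rate a = Q/V + k = 0.030277 + 0.0376 = 0.067877 min⁻¹.
C_ss = Q C_in/(Q + kV) = 0.76276 mg/L; C(t) = C_ss + (C₀ − C_ss) e^(−a t).
C(37.7) = 0.76276 + (1.3472)·e^(−0.067877·37.7) = 0.76276 + (1.3472)·0.077384 = 0.86702 mg/L.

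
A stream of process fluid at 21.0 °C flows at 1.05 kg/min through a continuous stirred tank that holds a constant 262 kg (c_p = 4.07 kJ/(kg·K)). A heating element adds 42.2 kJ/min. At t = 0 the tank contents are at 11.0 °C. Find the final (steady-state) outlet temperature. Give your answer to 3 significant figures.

M c_p dT/dt = ṁ c_p (T_in − T) + Q̇.
At steady state dT/dt = 0 ⇒ T_ss = T_in + Q̇/(ṁ c_p) = 21.0 + 42.2/(1.05·4.07) = 30.875 °C.

30.9 °C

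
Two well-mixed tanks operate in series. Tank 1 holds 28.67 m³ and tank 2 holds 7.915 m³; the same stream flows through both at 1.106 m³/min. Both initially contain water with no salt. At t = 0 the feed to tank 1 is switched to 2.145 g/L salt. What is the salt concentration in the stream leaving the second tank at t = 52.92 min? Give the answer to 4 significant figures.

Time constants: τᵢ = Vᵢ/Q for each well-mixed tank.
τ₁ = 28.67/1.106 = 25.9222 min; τ₂ = 7.915/1.106 = 7.15642 min.
Solving the cascade with C₁(0)=C₂(0)=0 gives C₂(t) = C_in[1 − (τ₁ e^(−t/τ₁) − τ₂ e^(−t/τ₂))/(τ₁ − τ₂)].
At t = 52.92: e^(−t/τ₁) = 0.129835, e^(−t/τ₂) = 0.000614465.
C₂ = 2.145·[1 − (25.9222·0.129835 − 7.15642·0.000614465)/(18.7658)] = 2.145·0.820886 = 1.76080 g/L.

1.761 g/L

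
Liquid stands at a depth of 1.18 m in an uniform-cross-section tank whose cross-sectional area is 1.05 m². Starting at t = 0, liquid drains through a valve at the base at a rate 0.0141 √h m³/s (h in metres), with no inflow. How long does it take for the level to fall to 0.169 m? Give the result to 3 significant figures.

101 s

With no inflow, A dh/dt = −0.0141 √h.
∫ h^(−1/2) dh = −(0.0141/A) ∫ dt, giving 2√h = 2√h₀ − (0.0141/A) t.
t = 2A(√h₀ − √h)/0.0141 = 2·1.05·(√1.18 − √0.169)/0.0141
  = 2.1000 × (1.0863 − 0.41110) / 0.0141 = 100.56 s.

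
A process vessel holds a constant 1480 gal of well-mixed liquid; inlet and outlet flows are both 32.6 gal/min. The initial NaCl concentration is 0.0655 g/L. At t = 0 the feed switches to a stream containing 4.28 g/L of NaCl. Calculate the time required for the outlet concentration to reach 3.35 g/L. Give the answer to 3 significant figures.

68.6 min

Species balance: V dC/dt = Q(C_in − C) ⇒ τ = V/Q = 45.399 min.
C(t) = C_in + (C₀ − C_in) e^(−t/τ). Set C = 3.35 and solve for t:
e^(−t/τ) = (C − C_in)/(C₀ − C_in) = (3.35 − 4.28)/(0.0655 − 4.28) = 0.22067
t = −τ ln(…) = 45.399 × 1.5111 = 68.602 min.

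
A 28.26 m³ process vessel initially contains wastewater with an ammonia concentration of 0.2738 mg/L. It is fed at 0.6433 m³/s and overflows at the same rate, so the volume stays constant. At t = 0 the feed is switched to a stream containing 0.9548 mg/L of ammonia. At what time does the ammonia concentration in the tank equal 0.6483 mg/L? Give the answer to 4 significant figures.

Species balance: V dC/dt = Q(C_in − C) ⇒ τ = V/Q = 43.9297 s.
C(t) = C_in + (C₀ − C_in) e^(−t/τ). Set C = 0.6483 and solve for t:
e^(−t/τ) = (C − C_in)/(C₀ − C_in) = (0.6483 − 0.9548)/(0.2738 − 0.9548) = 0.450073
t = −τ ln(…) = 43.9297 × 0.798345 = 35.0711 s.

35.07 s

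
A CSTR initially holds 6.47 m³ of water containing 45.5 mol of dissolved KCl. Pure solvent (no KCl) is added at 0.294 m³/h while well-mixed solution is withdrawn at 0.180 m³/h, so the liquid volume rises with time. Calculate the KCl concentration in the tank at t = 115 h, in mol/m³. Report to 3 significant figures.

0.404 mol/m³

Total volume: dV/dt = Q_in − Q_out = 0.11400 m³/h, so V(t) = 6.47 + 0.11400 t and V(115) = 19.580 m³.
Solute balance: dm/dt = 0 − Q_out C = −Q_out m/V(t).
Separate: dm/m = −Q_out dt/V(t) ⇒ ln(m/m₀) = −(Q_out/(Q_in−Q_out)) ln(V/V₀).
m = m₀ (V₀/V)^(Q_out/(Q_in−Q_out)) = 45.5 × (6.47/19.580)^(1.5789) = 7.9192 mol.
C = m/V = 7.9192/19.580 = 0.40445 mol/m³.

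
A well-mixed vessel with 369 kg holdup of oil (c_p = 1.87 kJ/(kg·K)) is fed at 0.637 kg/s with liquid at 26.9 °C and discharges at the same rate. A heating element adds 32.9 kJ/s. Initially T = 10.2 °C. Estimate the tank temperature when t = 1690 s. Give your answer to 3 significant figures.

M c_p dT/dt = ṁ c_p (T_in − T) + Q̇.
τ = M/ṁ = 579.28 s; T_ss = T_in + Q̇/(ṁ c_p) = 26.9 + 32.9/(0.637·1.87) = 54.519 °C.
Solution: T(t) = T_ss + (T₀ − T_ss) e^(−t/τ).
T(1690) = 54.519 + (-44.319)·e^(−1690/579.28) = 54.519 + (-44.319)·0.054073 = 52.123 °C.

52.1 °C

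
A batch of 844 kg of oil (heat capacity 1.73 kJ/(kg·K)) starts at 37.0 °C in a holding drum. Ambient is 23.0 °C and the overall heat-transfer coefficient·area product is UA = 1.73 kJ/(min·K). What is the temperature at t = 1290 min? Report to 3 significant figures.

Lumped-capacitance energy balance: M c_p dT/dt = UA(T_amb − T).
dT/dt = (T_ss − T)/τ with T_ss = T_amb = 23.000 °C, τ = M c_p/UA = 844·1.73/1.73 = 844.00 min.
Solution: T(t) = T_ss + (T₀ − T_ss) e^(−t/τ).
T(1290) = 23.000 + (14.000)·0.21687 = 26.036 °C.

26.0 °C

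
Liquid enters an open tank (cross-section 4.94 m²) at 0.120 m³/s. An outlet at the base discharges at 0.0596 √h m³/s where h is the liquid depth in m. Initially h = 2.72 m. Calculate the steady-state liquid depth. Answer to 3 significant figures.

4.05 m

A dh/dt = Q_in − 0.0596 √h. Steady state requires inflow = outflow:
Q_in = 0.0596 √h_ss ⇒ √h_ss = 0.120/0.0596 = 2.0134.
h_ss = 2.0134² = 4.0539 m. (Since h₀ = 2.72 m < h_ss, the level will rise toward this value.)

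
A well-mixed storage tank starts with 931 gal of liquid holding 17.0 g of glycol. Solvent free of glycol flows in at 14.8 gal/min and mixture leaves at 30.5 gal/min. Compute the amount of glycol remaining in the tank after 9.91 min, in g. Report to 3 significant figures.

Let m(t) be the amount of glycol. Volume: V(t) = V₀ + (Q_in − Q_out) t = 931 − 15.700 t; V(9.91) = 775.41 gal.
Solute balance: dm/dt = 0 − Q_out C = −Q_out m/V(t).
dm/m = −Q_out dt/(V₀ − 15.700 t); integrating gives ln(m/m₀) = −(Q_out/(Q_in−Q_out)) ln(V/V₀).
m = m₀ (V₀/V)^(Q_out/(Q_in−Q_out)) = 17.0 × (931/775.41)^(-1.9427) = 11.917 g.

11.9 g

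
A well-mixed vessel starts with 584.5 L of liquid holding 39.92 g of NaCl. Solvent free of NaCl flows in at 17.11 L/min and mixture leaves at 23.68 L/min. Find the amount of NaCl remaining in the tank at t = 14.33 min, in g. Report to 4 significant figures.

Let m(t) be the amount of NaCl. Volume: V(t) = V₀ + (Q_in − Q_out) t = 584.5 − 6.57000 t; V(14.33) = 490.352 L.
Species balance (pure solvent in): dm/dt = −Q_out · m/V(t).
Separate: dm/m = −Q_out dt/V(t) ⇒ ln(m/m₀) = −(Q_out/(Q_in−Q_out)) ln(V/V₀).
m = m₀ (V₀/V)^(Q_out/(Q_in−Q_out)) = 39.92 × (584.5/490.352)^(-3.60426) = 21.1968 g.

21.20 g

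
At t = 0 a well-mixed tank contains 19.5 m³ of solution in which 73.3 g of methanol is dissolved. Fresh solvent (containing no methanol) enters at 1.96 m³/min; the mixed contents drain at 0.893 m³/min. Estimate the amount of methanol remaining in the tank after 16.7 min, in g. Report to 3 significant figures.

42.6 g

Let m(t) be the amount of methanol. Volume: V(t) = V₀ + (Q_in − Q_out) t = 19.5 + 1.0670 t; V(16.7) = 37.319 m³.
Species balance (pure solvent in): dm/dt = −Q_out · m/V(t).
Separate: dm/m = −Q_out dt/V(t) ⇒ ln(m/m₀) = −(Q_out/(Q_in−Q_out)) ln(V/V₀).
m = m₀ (V₀/V)^(Q_out/(Q_in−Q_out)) = 73.3 × (19.5/37.319)^(0.83693) = 42.577 g.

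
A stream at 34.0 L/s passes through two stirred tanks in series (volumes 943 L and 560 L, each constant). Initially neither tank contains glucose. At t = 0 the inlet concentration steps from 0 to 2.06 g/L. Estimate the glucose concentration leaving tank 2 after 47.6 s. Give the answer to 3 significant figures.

Each tank obeys Vᵢ dCᵢ/dt = Q(Cᵢ₋₁ − Cᵢ), so τᵢ = Vᵢ/Q.
τ₁ = 943/34.0 = 27.735 s; τ₂ = 560/34.0 = 16.471 s.
Tank 1: C₁ = C_in(1 − e^(−t/τ₁)). Tank 2 (τ₁ ≠ τ₂): C₂ = C_in[1 − (τ₁ e^(−t/τ₁) − τ₂ e^(−t/τ₂))/(τ₁ − τ₂)].
At t = 47.6: e^(−t/τ₁) = 0.17974, e^(−t/τ₂) = 0.055576.
C₂ = 2.06·[1 − (27.735·0.17974 − 16.471·0.055576)/(11.265)] = 2.06·0.63871 = 1.3157 g/L.

1.32 g/L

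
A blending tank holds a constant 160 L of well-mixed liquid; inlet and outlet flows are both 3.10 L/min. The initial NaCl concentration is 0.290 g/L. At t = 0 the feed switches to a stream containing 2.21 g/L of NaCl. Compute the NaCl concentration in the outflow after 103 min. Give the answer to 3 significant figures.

Unsteady species balance (constant V, well mixed): V dC/dt = Q(C_in − C).
Time constant τ = V/Q = 160/3.10 = 51.613 min.
Integrating: C(t) = C_in + (C₀ − C_in) e^(−t/τ).
C(103) = 2.21 + (0.290 − 2.21)·e^(−103/51.613) = 2.21 + (-1.9200)·0.13593 = 1.9490 g/L.

1.95 g/L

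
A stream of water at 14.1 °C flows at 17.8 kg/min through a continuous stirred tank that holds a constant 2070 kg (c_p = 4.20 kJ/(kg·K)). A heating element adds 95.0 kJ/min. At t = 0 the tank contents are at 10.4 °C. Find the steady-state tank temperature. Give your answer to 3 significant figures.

Energy balance: M c_p dT/dt = ṁ c_p (T_in − T) + 95.0.
At steady state dT/dt = 0 ⇒ T_ss = T_in + Q̇/(ṁ c_p) = 14.1 + 95.0/(17.8·4.20) = 15.371 °C.

15.4 °C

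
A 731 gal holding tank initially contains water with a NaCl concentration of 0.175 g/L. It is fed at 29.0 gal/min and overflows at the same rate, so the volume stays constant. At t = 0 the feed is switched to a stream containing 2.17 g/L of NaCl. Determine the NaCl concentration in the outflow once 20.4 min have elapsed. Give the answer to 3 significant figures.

1.28 g/L

Transient balance on the dissolved component: V dC/dt = Q(C_in − C).
Rewrite as dC/dt + C/τ = C_in/τ, τ = V/Q = 25.207 min.
Integrating: C(t) = C_in + (C₀ − C_in) e^(−t/τ).
C(20.4) = 2.17 + (0.175 − 2.17)·e^(−20.4/25.207) = 2.17 + (-1.9950)·0.44517 = 1.2819 g/L.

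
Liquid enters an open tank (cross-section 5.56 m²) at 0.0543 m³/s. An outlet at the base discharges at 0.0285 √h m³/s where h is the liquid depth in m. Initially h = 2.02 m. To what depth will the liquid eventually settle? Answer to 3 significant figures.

3.63 m

A dh/dt = Q_in − 0.0285 √h. Steady state requires inflow = outflow:
Q_in = 0.0285 √h_ss ⇒ √h_ss = 0.0543/0.0285 = 1.9053.
h_ss = 1.9053² = 3.6300 m. (Since h₀ = 2.02 m < h_ss, the level will rise toward this value.)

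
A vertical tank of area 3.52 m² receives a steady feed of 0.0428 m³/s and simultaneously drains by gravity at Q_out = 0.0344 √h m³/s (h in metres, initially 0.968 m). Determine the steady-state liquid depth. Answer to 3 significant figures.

1.55 m

Level balance: A dh/dt = 0.0428 − 0.0344 √h. Setting dh/dt = 0:
Q_in = 0.0344 √h_ss ⇒ √h_ss = 0.0428/0.0344 = 1.2442.
h_ss = 1.2442² = 1.5480 m. (Since h₀ = 0.968 m < h_ss, the level will rise toward this value.)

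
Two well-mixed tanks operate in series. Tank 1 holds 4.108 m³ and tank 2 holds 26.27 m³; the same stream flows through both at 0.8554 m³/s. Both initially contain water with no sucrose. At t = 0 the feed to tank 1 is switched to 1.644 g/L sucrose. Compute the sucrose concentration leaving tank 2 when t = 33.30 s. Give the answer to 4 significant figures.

Each tank obeys Vᵢ dCᵢ/dt = Q(Cᵢ₋₁ − Cᵢ), so τᵢ = Vᵢ/Q.
τ₁ = 4.108/0.8554 = 4.80243 s; τ₂ = 26.27/0.8554 = 30.7108 s.
Solving the cascade with C₁(0)=C₂(0)=0 gives C₂(t) = C_in[1 − (τ₁ e^(−t/τ₁) − τ₂ e^(−t/τ₂))/(τ₁ − τ₂)].
At t = 33.30: e^(−t/τ₁) = 0.000974109, e^(−t/τ₂) = 0.338135.
C₂ = 1.644·[1 − (4.80243·0.000974109 − 30.7108·0.338135)/(-25.9083)] = 1.644·0.599368 = 0.985361 g/L.

0.9854 g/L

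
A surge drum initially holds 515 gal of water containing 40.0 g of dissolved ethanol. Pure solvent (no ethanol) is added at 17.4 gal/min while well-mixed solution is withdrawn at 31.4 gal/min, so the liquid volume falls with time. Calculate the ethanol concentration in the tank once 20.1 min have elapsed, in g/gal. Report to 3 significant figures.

0.0291 g/gal

Total volume: dV/dt = Q_in − Q_out = -14.000 gal/min, so V(t) = 515 − 14.000 t and V(20.1) = 233.60 gal.
Species balance (pure solvent in): dm/dt = −Q_out · m/V(t).
Separate: dm/m = −Q_out dt/V(t) ⇒ ln(m/m₀) = −(Q_out/(Q_in−Q_out)) ln(V/V₀).
m = m₀ (V₀/V)^(Q_out/(Q_in−Q_out)) = 40.0 × (515/233.60)^(-2.2429) = 6.7922 g.
C = m/V = 6.7922/233.60 = 0.029076 g/gal.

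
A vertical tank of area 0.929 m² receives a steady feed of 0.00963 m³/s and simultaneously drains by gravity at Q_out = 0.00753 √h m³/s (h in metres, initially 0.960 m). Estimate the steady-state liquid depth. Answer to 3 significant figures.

1.64 m

Volume balance on the tank: A dh/dt = Q_in − 0.00753 √h. At steady state dh/dt = 0:
Q_in = 0.00753 √h_ss ⇒ √h_ss = 0.00963/0.00753 = 1.2789.
h_ss = 1.2789² = 1.6355 m. (Since h₀ = 0.960 m < h_ss, the level will rise toward this value.)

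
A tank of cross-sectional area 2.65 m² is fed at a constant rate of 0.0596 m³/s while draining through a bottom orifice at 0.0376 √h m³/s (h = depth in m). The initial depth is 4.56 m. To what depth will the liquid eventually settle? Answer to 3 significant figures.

Level balance: A dh/dt = 0.0596 − 0.0376 √h. Setting dh/dt = 0:
Q_in = 0.0376 √h_ss ⇒ √h_ss = 0.0596/0.0376 = 1.5851.
h_ss = 1.5851² = 2.5126 m. (Since h₀ = 4.56 m > h_ss, the level will fall toward this value.)

2.51 m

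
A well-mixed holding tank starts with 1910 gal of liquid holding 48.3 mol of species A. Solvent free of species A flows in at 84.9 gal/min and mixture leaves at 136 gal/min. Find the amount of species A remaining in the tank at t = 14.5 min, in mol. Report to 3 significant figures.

Total volume: dV/dt = Q_in − Q_out = -51.100 gal/min, so V(t) = 1910 − 51.100 t and V(14.5) = 1169.1 gal.
Solute balance: dm/dt = 0 − Q_out C = −Q_out m/V(t).
Separate: dm/m = −Q_out dt/V(t) ⇒ ln(m/m₀) = −(Q_out/(Q_in−Q_out)) ln(V/V₀).
m = m₀ (V₀/V)^(Q_out/(Q_in−Q_out)) = 48.3 × (1910/1169.1)^(-2.6614) = 13.078 mol.

13.1 mol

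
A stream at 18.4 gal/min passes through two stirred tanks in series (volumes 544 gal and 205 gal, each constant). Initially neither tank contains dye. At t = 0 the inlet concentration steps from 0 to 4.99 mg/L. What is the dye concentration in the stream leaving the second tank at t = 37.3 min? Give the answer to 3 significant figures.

Time constants: τᵢ = Vᵢ/Q for each well-mixed tank.
τ₁ = 544/18.4 = 29.565 min; τ₂ = 205/18.4 = 11.141 min.
Tank 1: C₁ = C_in(1 − e^(−t/τ₁)). Tank 2 (τ₁ ≠ τ₂): C₂ = C_in[1 − (τ₁ e^(−t/τ₁) − τ₂ e^(−t/τ₂))/(τ₁ − τ₂)].
At t = 37.3: e^(−t/τ₁) = 0.28320, e^(−t/τ₂) = 0.035158.
C₂ = 4.99·[1 − (29.565·0.28320 − 11.141·0.035158)/(18.424)] = 4.99·0.56681 = 2.8284 mg/L.

2.83 mg/L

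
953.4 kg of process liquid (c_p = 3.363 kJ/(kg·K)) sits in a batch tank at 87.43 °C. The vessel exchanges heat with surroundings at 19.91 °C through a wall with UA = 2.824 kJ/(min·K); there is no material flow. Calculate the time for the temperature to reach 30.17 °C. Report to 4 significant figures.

2139 min

Heat balance on the well-mixed liquid: M c_p dT/dt = −UA(T − T_amb).
τ = M c_p/UA = 1135.37 min; T_ss = T_amb = 19.9100 °C.
T(t) = T_ss + (T₀ − T_ss)e^(−t/τ); set T = 30.17:
t = −τ ln[(T − T_ss)/(T₀ − T_ss)] = −1135.37 · ln(0.151955) = 2139.23 min.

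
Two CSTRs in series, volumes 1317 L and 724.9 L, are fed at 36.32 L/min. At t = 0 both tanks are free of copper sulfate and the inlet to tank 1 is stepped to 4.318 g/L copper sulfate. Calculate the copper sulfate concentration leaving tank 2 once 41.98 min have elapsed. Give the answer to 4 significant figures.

1.945 g/L

Each tank obeys Vᵢ dCᵢ/dt = Q(Cᵢ₋₁ − Cᵢ), so τᵢ = Vᵢ/Q.
τ₁ = 1317/36.32 = 36.2610 min; τ₂ = 724.9/36.32 = 19.9587 min.
Solving the cascade with C₁(0)=C₂(0)=0 gives C₂(t) = C_in[1 − (τ₁ e^(−t/τ₁) − τ₂ e^(−t/τ₂))/(τ₁ − τ₂)].
At t = 41.98: e^(−t/τ₁) = 0.314203, e^(−t/τ₂) = 0.122048.
C₂ = 4.318·[1 − (36.2610·0.314203 − 19.9587·0.122048)/(16.3023)] = 4.318·0.450545 = 1.94545 g/L.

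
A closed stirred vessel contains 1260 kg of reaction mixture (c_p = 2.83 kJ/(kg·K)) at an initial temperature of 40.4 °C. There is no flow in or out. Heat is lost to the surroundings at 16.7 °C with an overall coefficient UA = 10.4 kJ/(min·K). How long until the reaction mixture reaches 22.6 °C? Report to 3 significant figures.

477 min

Lumped-capacitance energy balance: M c_p dT/dt = UA(T_amb − T).
τ = M c_p/UA = 342.87 min; T_ss = T_amb = 16.700 °C.
T(t) = T_ss + (T₀ − T_ss)e^(−t/τ); set T = 22.6:
t = −τ ln[(T − T_ss)/(T₀ − T_ss)] = −342.87 · ln(0.24895) = 476.76 min.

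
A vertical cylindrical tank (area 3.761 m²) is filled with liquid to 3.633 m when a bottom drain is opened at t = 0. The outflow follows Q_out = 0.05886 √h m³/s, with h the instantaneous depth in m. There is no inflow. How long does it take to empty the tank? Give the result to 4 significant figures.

243.6 s

With no inflow, A dh/dt = −0.05886 √h.
Separate and integrate: 2(√h − √h₀) = −(0.05886/A) t.
Set h = 0: 2√h₀ = (0.05886/A) t_empty ⇒ t_empty = 2A√h₀/0.05886.
t_empty = 2·3.761·√3.633/0.05886 = 7.52200·1.90604/0.05886 = 243.582 s.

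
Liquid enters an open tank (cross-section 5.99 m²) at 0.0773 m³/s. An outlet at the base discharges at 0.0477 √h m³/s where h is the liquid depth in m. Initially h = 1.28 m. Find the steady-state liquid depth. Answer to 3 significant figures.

2.63 m

Level balance: A dh/dt = 0.0773 − 0.0477 √h. Setting dh/dt = 0:
Q_in = 0.0477 √h_ss ⇒ √h_ss = 0.0773/0.0477 = 1.6205.
h_ss = 1.6205² = 2.6262 m. (Since h₀ = 1.28 m < h_ss, the level will rise toward this value.)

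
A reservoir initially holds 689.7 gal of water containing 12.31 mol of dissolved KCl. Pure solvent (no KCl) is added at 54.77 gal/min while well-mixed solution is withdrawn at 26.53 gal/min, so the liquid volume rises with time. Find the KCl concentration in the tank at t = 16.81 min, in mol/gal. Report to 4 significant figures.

0.006464 mol/gal

Total volume: dV/dt = Q_in − Q_out = 28.2400 gal/min, so V(t) = 689.7 + 28.2400 t and V(16.81) = 1164.41 gal.
Species balance (pure solvent in): dm/dt = −Q_out · m/V(t).
dm/m = −Q_out dt/(V₀ + 28.2400 t); integrating gives ln(m/m₀) = −(Q_out/(Q_in−Q_out)) ln(V/V₀).
m = m₀ (V₀/V)^(Q_out/(Q_in−Q_out)) = 12.31 × (689.7/1164.41)^(0.939448) = 7.52633 mol.
C = m/V = 7.52633/1164.41 = 0.00646362 mol/gal.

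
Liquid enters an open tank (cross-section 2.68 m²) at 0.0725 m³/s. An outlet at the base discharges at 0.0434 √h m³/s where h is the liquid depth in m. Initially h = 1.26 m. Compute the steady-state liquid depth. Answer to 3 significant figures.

Unsteady balance on liquid volume: A dh/dt = Q_in − 0.0434 √h. At steady state dh/dt = 0:
Q_in = 0.0434 √h_ss ⇒ √h_ss = 0.0725/0.0434 = 1.6705.
h_ss = 1.6705² = 2.7906 m. (Since h₀ = 1.26 m < h_ss, the level will rise toward this value.)

2.79 m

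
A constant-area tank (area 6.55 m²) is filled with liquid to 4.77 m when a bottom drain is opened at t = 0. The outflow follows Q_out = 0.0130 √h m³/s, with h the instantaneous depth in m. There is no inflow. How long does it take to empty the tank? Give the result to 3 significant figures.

2200 s

A dh/dt = −Q_out = −0.0130 √h.
Separate and integrate: 2(√h − √h₀) = −(0.0130/A) t.
Tank is empty when √h = 0: t_empty = 2A√h₀/0.0130.
t_empty = 2·6.55·√4.77/0.0130 = 13.100·2.1840/0.0130 = 2200.8 s.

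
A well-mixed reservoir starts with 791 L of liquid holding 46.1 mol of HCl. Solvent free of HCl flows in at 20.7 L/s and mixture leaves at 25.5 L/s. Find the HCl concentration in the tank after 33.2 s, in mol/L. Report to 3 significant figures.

0.0221 mol/L

Total volume: dV/dt = Q_in − Q_out = -4.8000 L/s, so V(t) = 791 − 4.8000 t and V(33.2) = 631.64 L.
Solute balance: dm/dt = 0 − Q_out C = −Q_out m/V(t).
dm/m = −Q_out dt/(V₀ − 4.8000 t); integrating gives ln(m/m₀) = −(Q_out/(Q_in−Q_out)) ln(V/V₀).
m = m₀ (V₀/V)^(Q_out/(Q_in−Q_out)) = 46.1 × (791/631.64)^(-5.3125) = 13.952 mol.
C = m/V = 13.952/631.64 = 0.022088 mol/L.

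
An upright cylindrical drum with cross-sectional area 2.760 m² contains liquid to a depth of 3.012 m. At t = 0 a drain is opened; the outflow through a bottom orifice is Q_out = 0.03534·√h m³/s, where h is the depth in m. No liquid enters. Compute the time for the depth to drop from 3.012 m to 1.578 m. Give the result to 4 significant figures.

74.87 s

Unsteady balance on liquid volume: A dh/dt = −0.03534 √h.
∫ h^(−1/2) dh = −(0.03534/A) ∫ dt, giving 2√h = 2√h₀ − (0.03534/A) t.
t = 2A(√h₀ − √h)/0.03534 = 2·2.760·(√3.012 − √1.578)/0.03534
  = 5.52000 × (1.73551 − 1.25618) / 0.03534 = 74.8694 s.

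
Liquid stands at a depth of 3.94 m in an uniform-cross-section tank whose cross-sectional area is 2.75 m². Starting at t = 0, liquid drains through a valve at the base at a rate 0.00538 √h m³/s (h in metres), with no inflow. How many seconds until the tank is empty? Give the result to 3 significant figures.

2030 s

Unsteady balance on liquid volume: A dh/dt = −0.00538 √h.
Separate and integrate: 2(√h − √h₀) = −(0.00538/A) t.
Set h = 0: 2√h₀ = (0.00538/A) t_empty ⇒ t_empty = 2A√h₀/0.00538.
t_empty = 2·2.75·√3.94/0.00538 = 5.5000·1.9849/0.00538 = 2029.2 s.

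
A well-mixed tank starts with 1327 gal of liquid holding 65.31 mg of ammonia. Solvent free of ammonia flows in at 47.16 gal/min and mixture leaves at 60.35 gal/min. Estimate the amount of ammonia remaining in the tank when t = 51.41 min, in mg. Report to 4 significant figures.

Total volume: dV/dt = Q_in − Q_out = -13.1900 gal/min, so V(t) = 1327 − 13.1900 t and V(51.41) = 648.902 gal.
No ammonia enters, so dm/dt = −Q_out · (m/V).
Separate: dm/m = −Q_out dt/V(t) ⇒ ln(m/m₀) = −(Q_out/(Q_in−Q_out)) ln(V/V₀).
m = m₀ (V₀/V)^(Q_out/(Q_in−Q_out)) = 65.31 × (1327/648.902)^(-4.57544) = 2.47417 mg.

2.474 mg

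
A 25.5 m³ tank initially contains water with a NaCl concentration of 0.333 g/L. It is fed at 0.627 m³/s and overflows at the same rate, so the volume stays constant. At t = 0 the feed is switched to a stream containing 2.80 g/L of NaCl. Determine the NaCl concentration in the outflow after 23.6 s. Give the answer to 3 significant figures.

1.42 g/L

Species balance on the tank: V dC/dt = Q(C_in − C).
So dC/dt = (C_in − C)/τ with τ = V/Q = 25.5/0.627 = 40.670 s.
Integrating: C(t) = C_in + (C₀ − C_in) e^(−t/τ).
C(23.6) = 2.80 + (0.333 − 2.80)·e^(−23.6/40.670) = 2.80 + (-2.4670)·0.55974 = 1.4191 g/L.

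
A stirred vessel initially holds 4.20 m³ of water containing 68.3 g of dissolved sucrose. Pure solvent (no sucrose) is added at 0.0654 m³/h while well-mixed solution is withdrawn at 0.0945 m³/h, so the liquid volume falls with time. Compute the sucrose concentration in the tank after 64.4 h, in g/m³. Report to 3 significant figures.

Total volume: dV/dt = Q_in − Q_out = -0.029100 m³/h, so V(t) = 4.20 − 0.029100 t and V(64.4) = 2.3260 m³.
No sucrose enters, so dm/dt = −Q_out · (m/V).
dm/m = −Q_out dt/(V₀ − 0.029100 t); integrating gives ln(m/m₀) = −(Q_out/(Q_in−Q_out)) ln(V/V₀).
m = m₀ (V₀/V)^(Q_out/(Q_in−Q_out)) = 68.3 × (4.20/2.3260)^(-3.2474) = 10.023 g.
C = m/V = 10.023/2.3260 = 4.3090 g/m³.

4.31 g/m³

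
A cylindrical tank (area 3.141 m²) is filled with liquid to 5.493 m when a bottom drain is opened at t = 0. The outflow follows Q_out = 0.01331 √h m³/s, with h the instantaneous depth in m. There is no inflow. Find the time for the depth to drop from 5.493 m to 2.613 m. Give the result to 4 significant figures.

343.2 s

Volume balance on the tank: A dh/dt = −0.01331 √h.
This is separable: 2 d(√h)/dt = −0.01331/A, so √h = √h₀ − (0.01331/(2A)) t.
t = 2A(√h₀ − √h)/0.01331 = 2·3.141·(√5.493 − √2.613)/0.01331
  = 6.28200 × (2.34371 − 1.61648) / 0.01331 = 343.239 s.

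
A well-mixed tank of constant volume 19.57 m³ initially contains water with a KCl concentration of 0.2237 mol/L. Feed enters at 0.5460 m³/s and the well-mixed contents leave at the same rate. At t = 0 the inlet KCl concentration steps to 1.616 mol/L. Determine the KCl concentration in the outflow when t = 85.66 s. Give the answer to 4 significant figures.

Mass balance on the solute (V constant): V dC/dt = Q(C_in − C).
Rewrite as dC/dt + C/τ = C_in/τ, τ = V/Q = 35.8425 s.
This is linear first-order; C(t) = C_in + (C₀ − C_in) e^(−t/τ).
C(85.66) = 1.616 + (0.2237 − 1.616)·e^(−85.66/35.8425) = 1.616 + (-1.39230)·0.0916388 = 1.48841 mol/L.

1.488 mol/L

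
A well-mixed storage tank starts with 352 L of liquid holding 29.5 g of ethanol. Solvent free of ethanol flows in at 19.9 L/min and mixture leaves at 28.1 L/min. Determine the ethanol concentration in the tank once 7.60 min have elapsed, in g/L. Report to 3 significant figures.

0.0522 g/L

Total volume: dV/dt = Q_in − Q_out = -8.2000 L/min, so V(t) = 352 − 8.2000 t and V(7.60) = 289.68 L.
No ethanol enters, so dm/dt = −Q_out · (m/V).
Separate: dm/m = −Q_out dt/V(t) ⇒ ln(m/m₀) = −(Q_out/(Q_in−Q_out)) ln(V/V₀).
m = m₀ (V₀/V)^(Q_out/(Q_in−Q_out)) = 29.5 × (352/289.68)^(-3.4268) = 15.130 g.
C = m/V = 15.130/289.68 = 0.052229 g/L.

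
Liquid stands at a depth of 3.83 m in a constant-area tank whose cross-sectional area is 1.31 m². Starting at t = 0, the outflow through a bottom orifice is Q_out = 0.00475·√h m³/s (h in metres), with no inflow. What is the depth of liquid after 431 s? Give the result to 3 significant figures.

1.38 m

With no inflow, A dh/dt = −0.00475 √h.
∫ h^(−1/2) dh = −(0.00475/A) ∫ dt, giving 2√h = 2√h₀ − (0.00475/A) t.
√h = √3.83 − 0.00475·431/(2·1.31) = 1.9570 − 0.78139 = 1.1756.
h = 1.1756² = 1.3821 m.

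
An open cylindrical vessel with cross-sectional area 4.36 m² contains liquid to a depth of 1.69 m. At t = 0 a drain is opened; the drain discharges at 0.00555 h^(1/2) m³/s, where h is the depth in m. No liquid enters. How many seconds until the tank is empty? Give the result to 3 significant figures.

A dh/dt = −Q_out = −0.00555 √h.
∫ h^(−1/2) dh = −(0.00555/A) ∫ dt, giving 2√h = 2√h₀ − (0.00555/A) t.
Tank is empty when √h = 0: t_empty = 2A√h₀/0.00555.
t_empty = 2·4.36·√1.69/0.00555 = 8.7200·1.3000/0.00555 = 2042.5 s.

2040 s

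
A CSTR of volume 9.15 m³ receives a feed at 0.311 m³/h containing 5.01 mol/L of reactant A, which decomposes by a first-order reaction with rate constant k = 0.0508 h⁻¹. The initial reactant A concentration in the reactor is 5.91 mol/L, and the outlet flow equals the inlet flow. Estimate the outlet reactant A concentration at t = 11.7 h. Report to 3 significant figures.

Accumulation = in − out − consumed: V dC/dt = Q C_in − Q C − k V C.
This is linear with rate a = Q/V + k = 0.084789 h⁻¹.
C_ss = Q C_in/(Q + kV) = 2.0083 mol/L; C(t) = C_ss + (C₀ − C_ss) e^(−a t).
C(11.7) = 2.0083 + (3.9017)·e^(−0.084789·11.7) = 2.0083 + (3.9017)·0.37082 = 3.4552 mol/L.

3.46 mol/L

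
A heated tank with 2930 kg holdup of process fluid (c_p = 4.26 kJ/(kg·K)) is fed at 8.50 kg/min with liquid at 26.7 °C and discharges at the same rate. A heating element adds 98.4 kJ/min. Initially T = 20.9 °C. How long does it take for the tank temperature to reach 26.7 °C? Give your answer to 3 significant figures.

394 min

First-law balance (no shaft work): M c_p dT/dt = ṁ c_p (T_in − T) + 98.4.
τ = M/ṁ = 344.71 min; T_ss = T_in + Q̇/(ṁ c_p) = 29.417 °C.
T(t) = T_ss + (T₀ − T_ss) e^(−t/τ). Set T = 26.7:
e^(−t/τ) = (26.7 − 29.417)/(20.9 − 29.417) = 0.31905
t = −344.71 · ln(0.31905) = 393.80 min.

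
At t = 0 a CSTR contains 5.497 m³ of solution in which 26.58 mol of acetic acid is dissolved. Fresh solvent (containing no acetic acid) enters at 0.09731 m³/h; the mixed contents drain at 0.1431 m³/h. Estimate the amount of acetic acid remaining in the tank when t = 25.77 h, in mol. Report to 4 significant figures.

Total volume: dV/dt = Q_in − Q_out = -0.0457900 m³/h, so V(t) = 5.497 − 0.0457900 t and V(25.77) = 4.31699 m³.
Species balance (pure solvent in): dm/dt = −Q_out · m/V(t).
dm/m = −Q_out dt/(V₀ − 0.0457900 t); integrating gives ln(m/m₀) = −(Q_out/(Q_in−Q_out)) ln(V/V₀).
m = m₀ (V₀/V)^(Q_out/(Q_in−Q_out)) = 26.58 × (5.497/4.31699)^(-3.12514) = 12.4908 mol.

12.49 mol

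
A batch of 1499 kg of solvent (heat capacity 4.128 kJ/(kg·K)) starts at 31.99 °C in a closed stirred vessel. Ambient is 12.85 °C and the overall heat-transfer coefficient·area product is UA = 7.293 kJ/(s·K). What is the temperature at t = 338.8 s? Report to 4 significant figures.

25.69 °C

M c_p dT/dt = −UA(T − T_amb).
dT/dt = (T_ss − T)/τ with T_ss = T_amb = 12.8500 °C, τ = M c_p/UA = 1499·4.128/7.293 = 848.467 s.
T approaches T_ss exponentially: T(t) = T_ss + (T₀ − T_ss) e^(−t/τ).
T(338.8) = 12.8500 + (19.1400)·0.670784 = 25.6888 °C.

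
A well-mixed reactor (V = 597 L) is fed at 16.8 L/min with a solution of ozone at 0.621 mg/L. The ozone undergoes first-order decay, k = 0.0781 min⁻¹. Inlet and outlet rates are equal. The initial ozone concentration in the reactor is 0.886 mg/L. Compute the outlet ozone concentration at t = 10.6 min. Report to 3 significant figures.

V dC/dt = Q(C_in − C) − k V C.
This is linear with rate a = Q/V + k = 0.10624 min⁻¹.
C_ss = Q C_in/(Q + kV) = 0.16449 mg/L; C(t) = C_ss + (C₀ − C_ss) e^(−a t).
C(10.6) = 0.16449 + (0.72151)·e^(−0.10624·10.6) = 0.16449 + (0.72151)·0.32428 = 0.39846 mg/L.

0.398 mg/L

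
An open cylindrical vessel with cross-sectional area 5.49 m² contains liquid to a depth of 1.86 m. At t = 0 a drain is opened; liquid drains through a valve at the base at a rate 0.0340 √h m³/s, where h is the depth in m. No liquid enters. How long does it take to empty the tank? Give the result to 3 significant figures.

Unsteady balance on liquid volume: A dh/dt = −0.0340 √h.
This is separable: 2 d(√h)/dt = −0.0340/A, so √h = √h₀ − (0.0340/(2A)) t.
Set h = 0: 2√h₀ = (0.0340/A) t_empty ⇒ t_empty = 2A√h₀/0.0340.
t_empty = 2·5.49·√1.86/0.0340 = 10.980·1.3638/0.0340 = 440.43 s.

440 s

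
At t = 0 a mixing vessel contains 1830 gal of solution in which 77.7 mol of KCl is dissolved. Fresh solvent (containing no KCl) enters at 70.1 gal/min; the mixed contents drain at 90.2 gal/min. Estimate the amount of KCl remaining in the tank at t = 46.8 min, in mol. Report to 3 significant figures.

3.05 mol

Let m(t) be the amount of KCl. Volume: V(t) = V₀ + (Q_in − Q_out) t = 1830 − 20.100 t; V(46.8) = 889.32 gal.
Solute balance: dm/dt = 0 − Q_out C = −Q_out m/V(t).
dm/m = −Q_out dt/(V₀ − 20.100 t); integrating gives ln(m/m₀) = −(Q_out/(Q_in−Q_out)) ln(V/V₀).
m = m₀ (V₀/V)^(Q_out/(Q_in−Q_out)) = 77.7 × (1830/889.32)^(-4.4876) = 3.0482 mol.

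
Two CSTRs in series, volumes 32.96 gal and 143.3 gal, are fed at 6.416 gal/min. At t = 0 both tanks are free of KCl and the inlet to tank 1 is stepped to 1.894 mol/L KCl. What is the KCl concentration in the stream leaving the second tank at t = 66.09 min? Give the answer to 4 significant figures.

Species balance on tank i: dCᵢ/dt = (Cᵢ₋₁ − Cᵢ)/τᵢ with τᵢ = Vᵢ/Q.
τ₁ = 32.96/6.416 = 5.13716 min; τ₂ = 143.3/6.416 = 22.3348 min.
Tank 1: C₁ = C_in(1 − e^(−t/τ₁)). Tank 2 (τ₁ ≠ τ₂): C₂ = C_in[1 − (τ₁ e^(−t/τ₁) − τ₂ e^(−t/τ₂))/(τ₁ − τ₂)].
At t = 66.09: e^(−t/τ₁) = 2.58679e-06, e^(−t/τ₂) = 0.0518676.
C₂ = 1.894·[1 − (5.13716·2.58679e-06 − 22.3348·0.0518676)/(-17.1976)] = 1.894·0.932640 = 1.76642 mol/L.

1.766 mol/L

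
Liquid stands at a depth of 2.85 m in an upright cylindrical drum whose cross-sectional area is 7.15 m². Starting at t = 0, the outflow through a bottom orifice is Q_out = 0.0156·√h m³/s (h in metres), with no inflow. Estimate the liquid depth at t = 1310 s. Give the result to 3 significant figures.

A dh/dt = −Q_out = −0.0156 √h.
∫ h^(−1/2) dh = −(0.0156/A) ∫ dt, giving 2√h = 2√h₀ − (0.0156/A) t.
√h = √2.85 − 0.0156·1310/(2·7.15) = 1.6882 − 1.4291 = 0.25910.
h = 0.25910² = 0.067135 m.

0.0671 m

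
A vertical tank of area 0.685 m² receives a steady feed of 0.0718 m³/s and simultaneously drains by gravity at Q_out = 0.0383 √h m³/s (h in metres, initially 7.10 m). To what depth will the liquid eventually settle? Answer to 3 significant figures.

3.51 m

Level balance: A dh/dt = 0.0718 − 0.0383 √h. Setting dh/dt = 0:
Q_in = 0.0383 √h_ss ⇒ √h_ss = 0.0718/0.0383 = 1.8747.
h_ss = 1.8747² = 3.5144 m. (Since h₀ = 7.10 m > h_ss, the level will fall toward this value.)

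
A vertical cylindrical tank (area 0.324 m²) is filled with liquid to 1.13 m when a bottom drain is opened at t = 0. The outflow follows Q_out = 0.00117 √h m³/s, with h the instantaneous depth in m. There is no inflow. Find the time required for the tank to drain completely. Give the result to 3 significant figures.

Volume balance on the tank: A dh/dt = −0.00117 √h.
∫ h^(−1/2) dh = −(0.00117/A) ∫ dt, giving 2√h = 2√h₀ − (0.00117/A) t.
Set h = 0: 2√h₀ = (0.00117/A) t_empty ⇒ t_empty = 2A√h₀/0.00117.
t_empty = 2·0.324·√1.13/0.00117 = 0.64800·1.0630/0.00117 = 588.75 s.

589 s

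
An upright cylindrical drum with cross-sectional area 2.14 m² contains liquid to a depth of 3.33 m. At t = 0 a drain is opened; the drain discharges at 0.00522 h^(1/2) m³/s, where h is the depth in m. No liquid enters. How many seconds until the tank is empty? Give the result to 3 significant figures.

1500 s

Accumulation of liquid (constant cross-section A): A dh/dt = −0.00522 √h.
This is separable: 2 d(√h)/dt = −0.00522/A, so √h = √h₀ − (0.00522/(2A)) t.
Tank is empty when √h = 0: t_empty = 2A√h₀/0.00522.
t_empty = 2·2.14·√3.33/0.00522 = 4.2800·1.8248/0.00522 = 1496.2 s.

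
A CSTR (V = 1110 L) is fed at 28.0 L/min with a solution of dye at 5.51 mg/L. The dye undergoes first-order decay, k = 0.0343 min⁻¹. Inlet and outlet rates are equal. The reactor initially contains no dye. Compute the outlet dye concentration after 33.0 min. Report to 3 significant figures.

Accumulation = in − out − consumed: V dC/dt = Q C_in − Q C − k V C.
dC/dt = (Q/V) C_in − (Q/V + k) C; effective rate a = Q/V + k = 0.025225 + 0.0343 = 0.059525 min⁻¹.
C_ss = Q C_in/(Q + kV) = 2.3350 mg/L; C(t) = C_ss + (C₀ − C_ss) e^(−a t).
C(33.0) = 2.3350 + (-2.3350)·e^(−0.059525·33.0) = 2.3350 + (-2.3350)·0.14025 = 2.0075 mg/L.

2.01 mg/L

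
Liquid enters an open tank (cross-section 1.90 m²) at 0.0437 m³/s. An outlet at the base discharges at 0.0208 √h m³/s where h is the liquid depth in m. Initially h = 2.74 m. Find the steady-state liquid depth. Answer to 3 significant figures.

4.41 m

Level balance: A dh/dt = 0.0437 − 0.0208 √h. Setting dh/dt = 0:
Q_in = 0.0208 √h_ss ⇒ √h_ss = 0.0437/0.0208 = 2.1010.
h_ss = 2.1010² = 4.4140 m. (Since h₀ = 2.74 m < h_ss, the level will rise toward this value.)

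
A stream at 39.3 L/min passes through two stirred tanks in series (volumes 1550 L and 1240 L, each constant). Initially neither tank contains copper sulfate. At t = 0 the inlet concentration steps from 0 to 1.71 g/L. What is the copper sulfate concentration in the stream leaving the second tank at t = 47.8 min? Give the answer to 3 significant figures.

0.669 g/L

Each tank obeys Vᵢ dCᵢ/dt = Q(Cᵢ₋₁ − Cᵢ), so τᵢ = Vᵢ/Q.
τ₁ = 1550/39.3 = 39.440 min; τ₂ = 1240/39.3 = 31.552 min.
Tank 1: C₁ = C_in(1 − e^(−t/τ₁)). Tank 2 (τ₁ ≠ τ₂): C₂ = C_in[1 − (τ₁ e^(−t/τ₁) − τ₂ e^(−t/τ₂))/(τ₁ − τ₂)].
At t = 47.8: e^(−t/τ₁) = 0.29761, e^(−t/τ₂) = 0.21982.
C₂ = 1.71·[1 − (39.440·0.29761 − 31.552·0.21982)/(7.8880)] = 1.71·0.39121 = 0.66897 g/L.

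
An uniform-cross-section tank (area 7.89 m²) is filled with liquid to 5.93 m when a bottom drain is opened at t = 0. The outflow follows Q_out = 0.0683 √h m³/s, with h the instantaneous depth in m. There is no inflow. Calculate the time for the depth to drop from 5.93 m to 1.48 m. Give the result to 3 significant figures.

282 s

Accumulation of liquid (constant cross-section A): A dh/dt = −0.0683 √h.
This is separable: 2 d(√h)/dt = −0.0683/A, so √h = √h₀ − (0.0683/(2A)) t.
t = 2A(√h₀ − √h)/0.0683 = 2·7.89·(√5.93 − √1.48)/0.0683
  = 15.780 × (2.4352 − 1.2166) / 0.0683 = 281.55 s.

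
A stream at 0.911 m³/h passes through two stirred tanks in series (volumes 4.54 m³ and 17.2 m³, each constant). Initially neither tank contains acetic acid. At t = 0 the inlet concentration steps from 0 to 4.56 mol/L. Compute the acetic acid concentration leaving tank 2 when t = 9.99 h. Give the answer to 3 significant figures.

1.13 mol/L

Time constants: τᵢ = Vᵢ/Q for each well-mixed tank.
τ₁ = 4.54/0.911 = 4.9835 h; τ₂ = 17.2/0.911 = 18.880 h.
Solving the cascade with C₁(0)=C₂(0)=0 gives C₂(t) = C_in[1 − (τ₁ e^(−t/τ₁) − τ₂ e^(−t/τ₂))/(τ₁ − τ₂)].
At t = 9.99: e^(−t/τ₁) = 0.13471, e^(−t/τ₂) = 0.58912.
C₂ = 4.56·[1 − (4.9835·0.13471 − 18.880·0.58912)/(-13.897)] = 4.56·0.24792 = 1.1305 mol/L.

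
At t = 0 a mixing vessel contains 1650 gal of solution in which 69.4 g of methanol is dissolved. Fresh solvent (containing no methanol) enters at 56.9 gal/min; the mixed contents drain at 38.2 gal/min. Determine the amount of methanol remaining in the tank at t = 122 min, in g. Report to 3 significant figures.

11.8 g

Total volume: dV/dt = Q_in − Q_out = 18.700 gal/min, so V(t) = 1650 + 18.700 t and V(122) = 3931.4 gal.
Species balance (pure solvent in): dm/dt = −Q_out · m/V(t).
Separate: dm/m = −Q_out dt/V(t) ⇒ ln(m/m₀) = −(Q_out/(Q_in−Q_out)) ln(V/V₀).
m = m₀ (V₀/V)^(Q_out/(Q_in−Q_out)) = 69.4 × (1650/3931.4)^(2.0428) = 11.779 g.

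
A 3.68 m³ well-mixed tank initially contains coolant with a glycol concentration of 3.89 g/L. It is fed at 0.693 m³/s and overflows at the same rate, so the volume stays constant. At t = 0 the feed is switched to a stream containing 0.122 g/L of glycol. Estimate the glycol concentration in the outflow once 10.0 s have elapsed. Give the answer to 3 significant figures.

0.695 g/L

Unsteady species balance (constant V, well mixed): V dC/dt = Q(C_in − C).
Time constant τ = V/Q = 3.68/0.693 = 5.3102 s.
C approaches C_in exponentially: C(t) = C_in + (C₀ − C_in) e^(−t/τ).
C(10.0) = 0.122 + (3.89 − 0.122)·e^(−10.0/5.3102) = 0.122 + (3.7680)·0.15211 = 0.69515 g/L.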